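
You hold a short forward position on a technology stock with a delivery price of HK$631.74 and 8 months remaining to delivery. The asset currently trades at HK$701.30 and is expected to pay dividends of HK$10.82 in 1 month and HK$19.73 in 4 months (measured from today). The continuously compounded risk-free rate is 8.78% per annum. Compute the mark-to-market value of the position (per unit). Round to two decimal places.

-HK$75.57

PV(remaining dividends) I = 10.82·e^(−0.0878·1/12) + 19.73·e^(−0.0878·4/12) = 29.9021
Current forward F = (S − I)·e^(rT) = (701.30 − 29.9021)·e^(0.0878·8/12) = 671.3979 × 1.060280 = 711.8698
Value (long) = (F − K)·e^(−rT) = (711.8698 − 631.74) × 0.943147 = 75.5742
Short position value = −(long value) = -HK$75.57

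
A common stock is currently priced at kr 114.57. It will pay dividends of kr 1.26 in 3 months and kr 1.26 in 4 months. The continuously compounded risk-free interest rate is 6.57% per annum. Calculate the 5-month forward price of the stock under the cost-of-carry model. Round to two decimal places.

PV(dividends) I = 1.26·e^(−0.0657·3/12) + 1.26·e^(−0.0657·4/12)
I = 1.2395 + 1.2327 = 2.4722
F = (S − I)·e^(rT) = (114.57 − 2.4722) · e^(0.0657·5/12)
= 112.0978 · e^0.027375 = 112.0978 × 1.027753 = kr 115.21

kr 115.21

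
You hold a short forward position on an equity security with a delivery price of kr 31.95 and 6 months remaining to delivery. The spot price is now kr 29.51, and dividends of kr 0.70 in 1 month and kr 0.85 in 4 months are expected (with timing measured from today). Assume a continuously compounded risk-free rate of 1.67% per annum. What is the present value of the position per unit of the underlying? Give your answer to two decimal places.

PV(remaining dividends) I = 0.70·e^(−0.0167·1/12) + 0.85·e^(−0.0167·4/12) = 1.5443
Current forward F = (S − I)·e^(rT) = (29.51 − 1.5443)·e^(0.0167·6/12) = 27.9657 × 1.008385 = 28.2002
Value (long) = (F − K)·e^(−rT) = (28.2002 − 31.95) × 0.991685 = -3.7186
Short position value = −(long value) = kr 3.72

kr 3.72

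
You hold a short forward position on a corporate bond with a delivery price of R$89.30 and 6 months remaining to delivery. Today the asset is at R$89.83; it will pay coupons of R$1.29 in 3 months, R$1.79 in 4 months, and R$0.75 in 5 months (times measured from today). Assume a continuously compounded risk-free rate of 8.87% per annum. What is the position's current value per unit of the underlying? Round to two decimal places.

PV(remaining coupons) I = 1.29·e^(−0.0887·3/12) + 1.79·e^(−0.0887·4/12) + 0.75·e^(−0.0887·5/12) = 3.7223
Current forward F = (S − I)·e^(rT) = (89.83 − 3.7223)·e^(0.0887·6/12) = 86.1077 × 1.045348 = 90.0125
Value (long) = (F − K)·e^(−rT) = (90.0125 − 89.30) × 0.956619 = 0.6816
Short position value = −(long value) = -R$0.68

-R$0.68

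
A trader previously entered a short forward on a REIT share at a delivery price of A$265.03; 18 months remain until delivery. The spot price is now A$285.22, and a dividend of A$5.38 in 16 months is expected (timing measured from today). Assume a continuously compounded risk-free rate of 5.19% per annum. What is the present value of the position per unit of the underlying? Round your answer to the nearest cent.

PV(remaining dividends) I = 5.38·e^(−0.0519·16/12) = 5.0203
Current forward F = (S − I)·e^(rT) = (285.22 − 5.0203)·e^(0.0519·18/12) = 280.1997 × 1.080961 = 302.8849
Value (long) = (F − K)·e^(−rT) = (302.8849 − 265.03) × 0.925103 = 35.0197
Short position value = −(long value) = -A$35.02

-A$35.02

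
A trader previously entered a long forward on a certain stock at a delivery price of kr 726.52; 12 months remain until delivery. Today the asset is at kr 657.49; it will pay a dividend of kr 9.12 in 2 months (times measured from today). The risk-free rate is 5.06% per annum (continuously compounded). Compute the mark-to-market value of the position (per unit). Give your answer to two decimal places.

PV(remaining dividends) I = 9.12·e^(−0.0506·2/12) = 9.0434
Current forward F = (S − I)·e^(rT) = (657.49 − 9.0434)·e^(0.0506·12/12) = 648.4466 × 1.051902 = 682.1023
Value (long) = (F − K)·e^(−rT) = (682.1023 − 726.52) × 0.950659 = -42.2261
Value = -kr 42.23

-kr 42.23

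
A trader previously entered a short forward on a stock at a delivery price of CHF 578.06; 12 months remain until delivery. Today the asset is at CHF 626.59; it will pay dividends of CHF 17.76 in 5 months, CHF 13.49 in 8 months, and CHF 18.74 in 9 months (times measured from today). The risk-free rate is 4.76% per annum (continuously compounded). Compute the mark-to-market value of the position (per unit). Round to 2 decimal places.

PV(remaining dividends) I = 17.76·e^(−0.0476·5/12) + 13.49·e^(−0.0476·8/12) + 18.74·e^(−0.0476·9/12) = 48.5627
Current forward F = (S − I)·e^(rT) = (626.59 − 48.5627)·e^(0.0476·12/12) = 578.0273 × 1.048751 = 606.2067
Value (long) = (F − K)·e^(−rT) = (606.2067 − 578.06) × 0.953515 = 26.8383
Short position value = −(long value) = -CHF 26.84

-CHF 26.84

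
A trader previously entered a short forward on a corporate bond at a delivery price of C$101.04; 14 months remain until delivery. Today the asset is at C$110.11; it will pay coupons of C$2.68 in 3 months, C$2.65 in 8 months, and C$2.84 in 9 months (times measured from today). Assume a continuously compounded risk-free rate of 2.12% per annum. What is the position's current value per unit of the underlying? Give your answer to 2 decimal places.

PV(remaining coupons) I = 2.68·e^(−0.0212·3/12) + 2.65·e^(−0.0212·8/12) + 2.84·e^(−0.0212·9/12) = 8.0738
Current forward F = (S − I)·e^(rT) = (110.11 − 8.0738)·e^(0.0212·14/12) = 102.0362 × 1.025042 = 104.5914
Value (long) = (F − K)·e^(−rT) = (104.5914 − 101.04) × 0.975570 = 3.4646
Short position value = −(long value) = -C$3.46

-C$3.46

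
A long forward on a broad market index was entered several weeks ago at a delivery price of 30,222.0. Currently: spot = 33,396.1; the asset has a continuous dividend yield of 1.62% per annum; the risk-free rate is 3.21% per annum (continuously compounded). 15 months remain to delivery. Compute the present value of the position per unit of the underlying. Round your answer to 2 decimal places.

3693.28

Current fair forward for the remaining 15 months: F = S·e^((r − q)·T), (r − q) = 0.0321 − 0.0162 = 0.0159
F = 33396.1 · e^(0.0159 × 15/12) = 33396.1 × 1.02007382 = 34066.4873
Value of long forward = (F − K)·e^(−rT) = (34066.4873 − 30222.0) · e^(−0.0321·15/12)
= 3844.4873 × 0.96066935 = 3693.28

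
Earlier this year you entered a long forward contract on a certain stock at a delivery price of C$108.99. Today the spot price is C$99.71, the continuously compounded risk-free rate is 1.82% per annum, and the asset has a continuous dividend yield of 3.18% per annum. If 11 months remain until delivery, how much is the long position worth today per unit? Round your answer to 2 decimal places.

-C$10.34

Current fair forward for the remaining 11 months: F = S·e^((r − q)·T), (r − q) = 0.0182 − 0.0318 = -0.0136
F = 99.71 · e^(-0.0136 × 11/12) = 99.71 × 0.987611 = 98.4747
Value of long forward = (F − K)·e^(−rT) = (98.4747 − 108.99) · e^(−0.0182·11/12)
= -10.5153 × 0.983455 = -10.34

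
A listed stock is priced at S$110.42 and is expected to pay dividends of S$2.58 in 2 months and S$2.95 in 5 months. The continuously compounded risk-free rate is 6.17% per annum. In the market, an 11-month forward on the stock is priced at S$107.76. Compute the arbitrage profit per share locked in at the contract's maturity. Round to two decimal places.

S$3.34 per share

PV(dividends) I = 2.58·e^(−0.0617·2/12) + 2.95·e^(−0.0617·5/12) = 5.4287
Fair forward F* = (S − I)·e^(rT) = (110.42 − 5.4287)·e^0.056558 = 104.9913 × 1.058188 = 111.1005
Market S$107.76 < fair 111.1005: forward underpriced → reverse cash-and-carry (short the stock, invest proceeds at r, pay the dividends, go long the forward).
Profit at T = |F_mkt − F*| = |107.76 − 111.1005| = S$3.34 per share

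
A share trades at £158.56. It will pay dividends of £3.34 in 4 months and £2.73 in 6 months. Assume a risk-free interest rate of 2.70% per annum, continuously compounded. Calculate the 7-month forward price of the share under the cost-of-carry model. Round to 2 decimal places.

PV(dividends) I = 3.34·e^(−0.0270·4/12) + 2.73·e^(−0.0270·6/12)
I = 3.3101 + 2.6934 = 6.0035
F = (S − I)·e^(rT) = (158.56 − 6.0035) · e^(0.0270·7/12)
= 152.5565 · e^0.015750 = 152.5565 × 1.015875 = £154.98

£154.98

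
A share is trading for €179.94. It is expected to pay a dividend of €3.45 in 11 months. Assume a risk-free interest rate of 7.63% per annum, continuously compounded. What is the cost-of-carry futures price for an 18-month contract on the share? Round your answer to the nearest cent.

€198.15

PV(dividends) I = 3.45·e^(−0.0763·11/12)
I = 3.2169
F = (S − I)·e^(rT) = (179.94 − 3.2169) · e^(0.0763·18/12)
= 176.7231 · e^0.114450 = 176.7231 × 1.121257 = €198.15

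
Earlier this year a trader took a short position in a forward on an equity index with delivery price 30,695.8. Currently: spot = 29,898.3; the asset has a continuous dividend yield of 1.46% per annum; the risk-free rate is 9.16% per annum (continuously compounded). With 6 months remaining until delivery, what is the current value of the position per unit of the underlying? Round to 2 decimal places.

-359.20

Current fair forward for the remaining 6 months: F = S·e^((r − q)·T), (r − q) = 0.0916 − 0.0146 = 0.0770
F = 29898.3 · e^(0.0770 × 6/12) = 29898.3 × 1.03925073 = 31071.8301
Value of long forward = (F − K)·e^(−rT) = (31071.8301 − 30695.8) · e^(−0.0916·6/12)
= 376.0301 × 0.95523299 = 359.20
Short position value = −(long value) = -359.20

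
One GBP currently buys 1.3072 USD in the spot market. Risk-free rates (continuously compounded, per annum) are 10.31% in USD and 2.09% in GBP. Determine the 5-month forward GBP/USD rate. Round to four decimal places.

F = S·e^((r_USD − r_GBP)T) = 1.3072 · e^((0.1031 − 0.0209) × 5/12)
= 1.3072 · e^0.034250 = 1.3072 × 1.034843
F = 1.3527 USD per GBP

1.3527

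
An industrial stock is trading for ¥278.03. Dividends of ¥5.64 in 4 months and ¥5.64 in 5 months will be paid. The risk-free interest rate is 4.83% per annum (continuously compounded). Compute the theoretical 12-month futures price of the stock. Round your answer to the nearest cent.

¥280.16

PV(dividends) I = 5.64·e^(−0.0483·4/12) + 5.64·e^(−0.0483·5/12)
I = 5.5499 + 5.5276 = 11.0775
F = (S − I)·e^(rT) = (278.03 − 11.0775) · e^(0.0483·12/12)
= 266.9525 · e^0.048300 = 266.9525 × 1.049485 = ¥280.16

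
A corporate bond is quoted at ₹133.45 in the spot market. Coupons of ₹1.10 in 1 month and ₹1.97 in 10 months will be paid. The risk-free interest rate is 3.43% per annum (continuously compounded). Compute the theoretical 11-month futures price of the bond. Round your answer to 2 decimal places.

₹134.61

PV(coupons) I = 1.10·e^(−0.0343·1/12) + 1.97·e^(−0.0343·10/12)
I = 1.0969 + 1.9145 = 3.0114
F = (S − I)·e^(rT) = (133.45 − 3.0114) · e^(0.0343·11/12)
= 130.4386 · e^0.031442 = 130.4386 × 1.031942 = ₹134.61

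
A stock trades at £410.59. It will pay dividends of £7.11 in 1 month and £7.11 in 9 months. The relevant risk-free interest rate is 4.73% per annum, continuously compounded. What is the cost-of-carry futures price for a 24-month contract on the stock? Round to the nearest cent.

£436.00

PV(dividends) I = 7.11·e^(−0.0473·1/12) + 7.11·e^(−0.0473·9/12)
I = 7.0820 + 6.8622 = 13.9442
F = (S − I)·e^(rT) = (410.59 − 13.9442) · e^(0.0473·24/12)
= 396.6458 · e^0.094600 = 396.6458 × 1.099219 = £436.00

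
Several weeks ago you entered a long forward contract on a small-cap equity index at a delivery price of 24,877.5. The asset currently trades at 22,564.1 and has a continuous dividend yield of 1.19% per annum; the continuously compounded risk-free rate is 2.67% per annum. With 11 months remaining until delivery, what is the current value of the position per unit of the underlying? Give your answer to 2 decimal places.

Current fair forward for the remaining 11 months: F = S·e^((r − q)·T), (r − q) = 0.0267 − 0.0119 = 0.0148
F = 22564.1 · e^(0.0148 × 11/12) = 22564.1 × 1.01365911 = 22872.3055
Value of long forward = (F − K)·e^(−rT) = (22872.3055 − 24877.5) · e^(−0.0267·11/12)
= -2005.1945 × 0.97582208 = -1956.71

-1956.71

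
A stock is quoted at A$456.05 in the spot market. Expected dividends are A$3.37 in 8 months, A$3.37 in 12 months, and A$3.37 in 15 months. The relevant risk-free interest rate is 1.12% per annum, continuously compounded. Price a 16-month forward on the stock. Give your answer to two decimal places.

PV(dividends) I = 3.37·e^(−0.0112·8/12) + 3.37·e^(−0.0112·12/12) + 3.37·e^(−0.0112·15/12)
I = 3.3449 + 3.3325 + 3.3231 = 10.0005
F = (S − I)·e^(rT) = (456.05 − 10.0005) · e^(0.0112·16/12)
= 446.0495 · e^0.014933 = 446.0495 × 1.015045 = A$452.76

A$452.76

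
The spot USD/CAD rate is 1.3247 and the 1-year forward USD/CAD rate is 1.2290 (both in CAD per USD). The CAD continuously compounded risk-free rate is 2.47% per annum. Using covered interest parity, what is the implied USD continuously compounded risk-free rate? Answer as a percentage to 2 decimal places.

F = S·e^((r_CAD − r_USD)T) ⇒ r_USD = r_CAD − ln(F/S)/T
ln(1.2290/1.3247) = -0.074985; /(1) = -0.074985
r_USD = 0.0247 + 0.074985 = 0.099685
r_USD = 9.97%

9.97%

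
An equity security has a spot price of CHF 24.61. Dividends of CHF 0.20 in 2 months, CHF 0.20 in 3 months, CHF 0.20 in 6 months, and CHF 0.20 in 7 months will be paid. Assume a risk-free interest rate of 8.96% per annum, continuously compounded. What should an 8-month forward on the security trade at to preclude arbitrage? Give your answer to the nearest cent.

CHF 25.30

PV(dividends) I = 0.20·e^(−0.0896·2/12) + 0.20·e^(−0.0896·3/12) + 0.20·e^(−0.0896·6/12) + 0.20·e^(−0.0896·7/12)
I = 0.1970 + 0.1956 + 0.1912 + 0.1898 = 0.7736
F = (S − I)·e^(rT) = (24.61 − 0.7736) · e^(0.0896·8/12)
= 23.8364 · e^0.059733 = 23.8364 × 1.061553 = CHF 25.30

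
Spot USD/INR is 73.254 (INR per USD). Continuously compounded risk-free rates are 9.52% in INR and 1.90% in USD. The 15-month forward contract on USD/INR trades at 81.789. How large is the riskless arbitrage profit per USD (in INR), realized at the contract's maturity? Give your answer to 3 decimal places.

Fair forward: F* = S·e^(carry·T), with carry = (r_INR − r_USD) = 0.0952 − 0.0190 = 0.0762
F* = 73.254 · e^(0.0762 × 15/12) = 73.254 · e^0.095250 = 73.254 × 1.099934 = 80.5746
Market 81.789 > fair 80.5746: forward overpriced → cash-and-carry (buy spot, short the forward).
At maturity, profit = |F_mkt − F*| = |81.789 − 80.5746| = 1.214 per USD (in INR)

1.214 per USD (in INR)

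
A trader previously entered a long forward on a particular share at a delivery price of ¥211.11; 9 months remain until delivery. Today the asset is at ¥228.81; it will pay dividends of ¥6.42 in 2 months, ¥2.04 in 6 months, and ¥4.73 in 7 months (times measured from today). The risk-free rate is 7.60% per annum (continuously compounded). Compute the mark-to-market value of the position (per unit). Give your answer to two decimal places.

PV(remaining dividends) I = 6.42·e^(−0.0760·2/12) + 2.04·e^(−0.0760·6/12) + 4.73·e^(−0.0760·7/12) = 12.8280
Current forward F = (S − I)·e^(rT) = (228.81 − 12.8280)·e^(0.0760·9/12) = 215.9820 × 1.058656 = 228.6506
Value (long) = (F − K)·e^(−rT) = (228.6506 − 211.11) × 0.944594 = 16.5687
Value = ¥16.57

¥16.57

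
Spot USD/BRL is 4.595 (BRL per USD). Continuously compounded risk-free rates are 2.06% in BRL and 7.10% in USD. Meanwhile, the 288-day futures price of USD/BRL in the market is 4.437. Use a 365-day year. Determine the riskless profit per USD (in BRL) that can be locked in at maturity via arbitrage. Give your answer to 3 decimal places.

Fair futures: F* = S·e^(carry·T), with carry = (r_BRL − r_USD) = 0.0206 − 0.0710 = -0.0504
F* = 4.595 · e^(-0.0504 × 288/365) = 4.595 · e^-0.039768 = 4.595 × 0.961012 = 4.4159
Market 4.437 > fair 4.4159: forward overpriced → cash-and-carry (buy spot, short the forward).
At maturity, profit = |F_mkt − F*| = |4.437 − 4.4159| = 0.021 per USD (in BRL)

0.021 per USD (in BRL)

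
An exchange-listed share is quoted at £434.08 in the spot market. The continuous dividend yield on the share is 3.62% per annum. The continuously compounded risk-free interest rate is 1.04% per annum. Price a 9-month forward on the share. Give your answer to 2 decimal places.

F = S·e^((r − q)T) = 434.08 · e^((0.0104 − 0.0362) × 9/12)
= 434.08 · e^-0.019350 = 434.08 × 0.980836
F = £425.76

£425.76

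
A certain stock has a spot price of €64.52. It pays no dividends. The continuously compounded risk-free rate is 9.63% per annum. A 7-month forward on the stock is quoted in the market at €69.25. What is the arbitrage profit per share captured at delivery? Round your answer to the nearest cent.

€1.00 per share

Fair forward: F* = S·e^(carry·T), with carry = r = 0.0963
F* = 64.52 · e^(0.0963 × 7/12) = 64.52 · e^0.056175 = 64.52 × 1.057783 = €68.2482
Market €69.25 > fair €68.2482: forward overpriced → cash-and-carry (buy spot, short the forward).
At maturity, profit = |F_mkt − F*| = |69.25 − 68.2482| = €1.00 per share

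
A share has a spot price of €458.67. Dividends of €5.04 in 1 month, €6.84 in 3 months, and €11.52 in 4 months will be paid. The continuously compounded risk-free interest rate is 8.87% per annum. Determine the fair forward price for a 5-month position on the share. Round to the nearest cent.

PV(dividends) I = 5.04·e^(−0.0887·1/12) + 6.84·e^(−0.0887·3/12) + 11.52·e^(−0.0887·4/12)
I = 5.0029 + 6.6900 + 11.1844 = 22.8773
F = (S − I)·e^(rT) = (458.67 − 22.8773) · e^(0.0887·5/12)
= 435.7927 · e^0.036958 = 435.7927 × 1.037649 = €452.20

€452.20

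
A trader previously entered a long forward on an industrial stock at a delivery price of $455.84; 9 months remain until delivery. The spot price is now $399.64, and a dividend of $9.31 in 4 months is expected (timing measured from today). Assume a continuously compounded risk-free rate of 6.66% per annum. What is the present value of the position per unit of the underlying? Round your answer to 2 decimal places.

PV(remaining dividends) I = 9.31·e^(−0.0666·4/12) = 9.1056
Current forward F = (S − I)·e^(rT) = (399.64 − 9.1056)·e^(0.0666·9/12) = 390.5344 × 1.051219 = 410.5372
Value (long) = (F − K)·e^(−rT) = (410.5372 − 455.84) × 0.951277 = -43.0955
Value = -$43.10

-$43.10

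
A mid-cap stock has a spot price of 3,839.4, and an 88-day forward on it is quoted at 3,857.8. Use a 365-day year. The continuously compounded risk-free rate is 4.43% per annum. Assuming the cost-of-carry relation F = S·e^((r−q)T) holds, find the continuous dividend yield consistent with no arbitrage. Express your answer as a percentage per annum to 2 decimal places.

2.45%

From F = S·e^((r−q)T): (r − q) = ln(F/S)/T
ln(3857.8/3839.4) = ln(1.004792) = 0.004781
(r − q) = 0.004781 / (88/365) = 0.019830
q = r − ln(F/S)/T = 0.0443 − 0.019830 = 0.024470
q = 2.45%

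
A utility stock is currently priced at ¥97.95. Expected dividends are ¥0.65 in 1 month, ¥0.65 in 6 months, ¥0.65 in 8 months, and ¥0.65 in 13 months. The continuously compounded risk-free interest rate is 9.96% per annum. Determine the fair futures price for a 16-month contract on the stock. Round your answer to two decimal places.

PV(dividends) I = 0.65·e^(−0.0996·1/12) + 0.65·e^(−0.0996·6/12) + 0.65·e^(−0.0996·8/12) + 0.65·e^(−0.0996·13/12)
I = 0.6446 + 0.6184 + 0.6082 + 0.5835 = 2.4547
F = (S − I)·e^(rT) = (97.95 − 2.4547) · e^(0.0996·16/12)
= 95.4953 · e^0.132800 = 95.4953 × 1.142022 = ¥109.06

¥109.06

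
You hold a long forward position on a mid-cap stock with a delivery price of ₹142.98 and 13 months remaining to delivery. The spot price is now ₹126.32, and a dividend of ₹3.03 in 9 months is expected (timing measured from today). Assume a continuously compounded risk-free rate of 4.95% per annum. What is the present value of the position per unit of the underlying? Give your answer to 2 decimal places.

-₹12.11

PV(remaining dividends) I = 3.03·e^(−0.0495·9/12) = 2.9196
Current forward F = (S − I)·e^(rT) = (126.32 − 2.9196)·e^(0.0495·13/12) = 123.4004 × 1.055089 = 130.1984
Value (long) = (F − K)·e^(−rT) = (130.1984 − 142.98) × 0.947787 = -12.1142
Value = -₹12.11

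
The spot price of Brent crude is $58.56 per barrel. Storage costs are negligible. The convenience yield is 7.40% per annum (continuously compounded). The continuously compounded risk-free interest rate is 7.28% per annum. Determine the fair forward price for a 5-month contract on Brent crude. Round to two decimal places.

$58.53 per barrel

Net carry = r + u − y = 0.0728 + 0.0000 − 0.0740 = -0.0012
F = S·e^((r+u−y)T) = 58.56 · e^(-0.0012 × 5/12) = 58.56 · e^-0.000500
= 58.56 × 0.999500 = $58.53 per barrel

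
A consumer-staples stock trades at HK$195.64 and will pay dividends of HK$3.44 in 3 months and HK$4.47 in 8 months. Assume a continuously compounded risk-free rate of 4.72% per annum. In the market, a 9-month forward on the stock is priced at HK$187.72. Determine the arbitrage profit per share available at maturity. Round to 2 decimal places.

PV(dividends) I = 3.44·e^(−0.0472·3/12) + 4.47·e^(−0.0472·8/12) = 7.7312
Fair forward F* = (S − I)·e^(rT) = (195.64 − 7.7312)·e^0.035400 = 187.9088 × 1.036034 = 194.6799
Market HK$187.72 < fair 194.6799: forward underpriced → reverse cash-and-carry (short the stock, invest proceeds at r, pay the dividends, go long the forward).
Profit at T = |F_mkt − F*| = |187.72 − 194.6799| = HK$6.96 per share

HK$6.96 per share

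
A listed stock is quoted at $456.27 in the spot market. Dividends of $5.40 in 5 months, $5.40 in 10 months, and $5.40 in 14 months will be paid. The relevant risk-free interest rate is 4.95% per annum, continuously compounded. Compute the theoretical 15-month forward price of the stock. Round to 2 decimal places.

PV(dividends) I = 5.40·e^(−0.0495·5/12) + 5.40·e^(−0.0495·10/12) + 5.40·e^(−0.0495·14/12)
I = 5.2898 + 5.1818 + 5.0970 = 15.5686
F = (S − I)·e^(rT) = (456.27 − 15.5686) · e^(0.0495·15/12)
= 440.7014 · e^0.061875 = 440.7014 × 1.063829 = $468.83

$468.83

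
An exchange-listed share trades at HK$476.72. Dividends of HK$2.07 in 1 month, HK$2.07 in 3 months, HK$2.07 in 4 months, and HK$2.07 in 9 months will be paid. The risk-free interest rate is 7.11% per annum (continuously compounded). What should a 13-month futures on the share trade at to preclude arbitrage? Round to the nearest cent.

PV(dividends) I = 2.07·e^(−0.0711·1/12) + 2.07·e^(−0.0711·3/12) + 2.07·e^(−0.0711·4/12) + 2.07·e^(−0.0711·9/12)
I = 2.0578 + 2.0335 + 2.0215 + 1.9625 = 8.0753
F = (S − I)·e^(rT) = (476.72 − 8.0753) · e^(0.0711·13/12)
= 468.6447 · e^0.077025 = 468.6447 × 1.080069 = HK$506.17

HK$506.17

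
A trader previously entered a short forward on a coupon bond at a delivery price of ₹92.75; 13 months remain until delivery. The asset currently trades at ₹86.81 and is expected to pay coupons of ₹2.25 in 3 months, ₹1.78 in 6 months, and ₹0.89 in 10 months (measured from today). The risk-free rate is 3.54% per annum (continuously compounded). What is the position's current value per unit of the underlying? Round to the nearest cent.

₹7.29

PV(remaining coupons) I = 2.25·e^(−0.0354·3/12) + 1.78·e^(−0.0354·6/12) + 0.89·e^(−0.0354·10/12) = 4.8431
Current forward F = (S − I)·e^(rT) = (86.81 − 4.8431)·e^(0.0354·13/12) = 81.9669 × 1.039095 = 85.1714
Value (long) = (F − K)·e^(−rT) = (85.1714 − 92.75) × 0.962376 = -7.2935
Short position value = −(long value) = ₹7.29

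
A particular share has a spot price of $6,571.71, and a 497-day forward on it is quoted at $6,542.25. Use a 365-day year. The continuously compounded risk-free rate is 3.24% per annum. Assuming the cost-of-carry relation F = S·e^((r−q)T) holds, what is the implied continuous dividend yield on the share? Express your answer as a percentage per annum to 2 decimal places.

From F = S·e^((r−q)T): (r − q) = ln(F/S)/T
ln(6542.25/6571.71) = ln(0.995517) = -0.004493
(r − q) = -0.004493 / (497/365) = -0.003300
q = r − ln(F/S)/T = 0.0324 + 0.003300 = 0.035700
q = 3.57%

3.57%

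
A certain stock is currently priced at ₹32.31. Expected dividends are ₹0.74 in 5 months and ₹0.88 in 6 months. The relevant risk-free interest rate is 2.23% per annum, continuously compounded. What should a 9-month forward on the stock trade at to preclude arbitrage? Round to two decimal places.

₹31.22

PV(dividends) I = 0.74·e^(−0.0223·5/12) + 0.88·e^(−0.0223·6/12)
I = 0.7332 + 0.8702 = 1.6034
F = (S − I)·e^(rT) = (32.31 − 1.6034) · e^(0.0223·9/12)
= 30.7066 · e^0.016725 = 30.7066 × 1.016866 = ₹31.22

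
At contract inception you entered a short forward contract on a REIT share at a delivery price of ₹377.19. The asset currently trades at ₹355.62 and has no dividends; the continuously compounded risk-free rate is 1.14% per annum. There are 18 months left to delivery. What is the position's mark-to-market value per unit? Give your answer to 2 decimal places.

₹15.17

Current fair forward for the remaining 18 months: F = S·e^(r·T), r = 0.0114
F = 355.62 · e^(0.0114 × 18/12) = 355.62 × 1.017247 = 361.7534
Value of long forward = (F − K)·e^(−rT) = (361.7534 − 377.19) · e^(−0.0114·18/12)
= -15.4366 × 0.983045 = -15.17
Short position value = −(long value) = ₹15.17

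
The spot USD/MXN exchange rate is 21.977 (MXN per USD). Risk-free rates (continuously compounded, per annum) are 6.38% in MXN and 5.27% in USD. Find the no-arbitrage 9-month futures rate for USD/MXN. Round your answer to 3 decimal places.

F = S·e^((r_MXN − r_USD)T) = 21.977 · e^((0.0638 − 0.0527) × 9/12)
= 21.977 · e^0.008325 = 21.977 × 1.008360
F = 22.161 MXN per USD

22.161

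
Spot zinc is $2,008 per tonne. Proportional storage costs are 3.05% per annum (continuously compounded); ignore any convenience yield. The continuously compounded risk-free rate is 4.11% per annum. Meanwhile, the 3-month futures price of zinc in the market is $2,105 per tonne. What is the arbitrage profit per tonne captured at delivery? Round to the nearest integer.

Fair futures: F* = S·e^(carry·T), with carry = (r + u) = 0.0411 + 0.0305 = 0.0716
F* = 2008 · e^(0.0716 × 3/12) = 2008 · e^0.017900 = 2008 × 1.018061 = $2044.2665
Market $2105 > fair $2044.2665: forward overpriced → cash-and-carry (buy spot, short the forward).
At maturity, profit = |F_mkt − F*| = |2105 − 2044.2665| = $61 per tonne

$61 per tonne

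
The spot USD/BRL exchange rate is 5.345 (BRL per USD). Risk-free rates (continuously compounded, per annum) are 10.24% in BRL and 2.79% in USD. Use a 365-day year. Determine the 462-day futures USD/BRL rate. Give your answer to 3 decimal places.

F = S·e^((r_BRL − r_USD)T) = 5.345 · e^((0.1024 − 0.0279) × 462/365)
= 5.345 · e^0.094299 = 5.345 × 1.098888
F = 5.874 BRL per USD

5.874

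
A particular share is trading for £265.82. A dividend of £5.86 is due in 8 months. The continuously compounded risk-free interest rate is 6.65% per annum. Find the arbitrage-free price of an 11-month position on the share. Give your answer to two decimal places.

£276.57

PV(dividends) I = 5.86·e^(−0.0665·8/12)
I = 5.6059
F = (S − I)·e^(rT) = (265.82 − 5.6059) · e^(0.0665·11/12)
= 260.2141 · e^0.060958 = 260.2141 × 1.062854 = £276.57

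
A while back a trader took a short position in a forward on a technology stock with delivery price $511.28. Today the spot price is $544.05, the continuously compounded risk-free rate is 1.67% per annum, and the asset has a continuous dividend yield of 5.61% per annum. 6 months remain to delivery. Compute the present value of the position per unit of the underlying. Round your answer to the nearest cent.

Current fair forward for the remaining 6 months: F = S·e^((r − q)·T), (r − q) = 0.0167 − 0.0561 = -0.0394
F = 544.05 · e^(-0.0394 × 6/12) = 544.05 × 0.980493 = 533.4372
Value of long forward = (F − K)·e^(−rT) = (533.4372 − 511.28) · e^(−0.0167·6/12)
= 22.1572 × 0.991685 = 21.97
Short position value = −(long value) = -$21.97

-$21.97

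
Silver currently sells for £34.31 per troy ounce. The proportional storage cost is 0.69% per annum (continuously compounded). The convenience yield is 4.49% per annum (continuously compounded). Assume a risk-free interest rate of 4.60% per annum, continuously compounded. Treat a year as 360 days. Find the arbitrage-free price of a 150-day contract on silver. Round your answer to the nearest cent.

£34.42 per troy ounce

Net carry = r + u − y = 0.0460 + 0.0069 − 0.0449 = 0.0080
F = S·e^((r+u−y)T) = 34.31 · e^(0.0080 × 150/360) = 34.31 · e^0.003333
= 34.31 × 1.003339 = £34.42 per troy ounce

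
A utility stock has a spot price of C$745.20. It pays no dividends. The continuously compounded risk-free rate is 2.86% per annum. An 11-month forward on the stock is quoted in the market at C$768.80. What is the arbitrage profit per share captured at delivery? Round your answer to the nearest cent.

Fair forward: F* = S·e^(carry·T), with carry = r = 0.0286
F* = 745.20 · e^(0.0286 × 11/12) = 745.20 · e^0.026217 = 745.20 × 1.026564 = C$764.9955
Market C$768.80 > fair C$764.9955: forward overpriced → cash-and-carry (buy spot, short the forward).
At maturity, profit = |F_mkt − F*| = |768.80 − 764.9955| = C$3.80 per share

C$3.80 per share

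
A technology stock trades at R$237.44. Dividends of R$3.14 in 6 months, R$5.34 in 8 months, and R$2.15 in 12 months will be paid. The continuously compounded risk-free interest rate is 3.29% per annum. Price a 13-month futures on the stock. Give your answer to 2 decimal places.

R$235.28

PV(dividends) I = 3.14·e^(−0.0329·6/12) + 5.34·e^(−0.0329·8/12) + 2.15·e^(−0.0329·12/12)
I = 3.0888 + 5.2242 + 2.0804 = 10.3934
F = (S − I)·e^(rT) = (237.44 − 10.3934) · e^(0.0329·13/12)
= 227.0466 · e^0.035642 = 227.0466 × 1.036285 = R$235.28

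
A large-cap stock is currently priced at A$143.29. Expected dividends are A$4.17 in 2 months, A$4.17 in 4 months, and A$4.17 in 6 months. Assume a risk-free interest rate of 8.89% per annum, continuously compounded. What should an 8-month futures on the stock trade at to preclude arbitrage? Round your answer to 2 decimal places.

A$139.15

PV(dividends) I = 4.17·e^(−0.0889·2/12) + 4.17·e^(−0.0889·4/12) + 4.17·e^(−0.0889·6/12)
I = 4.1087 + 4.0482 + 3.9887 = 12.1456
F = (S − I)·e^(rT) = (143.29 − 12.1456) · e^(0.0889·8/12)
= 131.1444 · e^0.059267 = 131.1444 × 1.061059 = A$139.15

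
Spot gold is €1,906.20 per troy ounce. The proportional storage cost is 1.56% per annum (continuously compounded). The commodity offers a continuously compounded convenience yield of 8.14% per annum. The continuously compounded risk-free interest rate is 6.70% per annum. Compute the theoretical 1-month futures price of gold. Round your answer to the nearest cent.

Net carry = r + u − y = 0.0670 + 0.0156 − 0.0814 = 0.0012
F = S·e^((r+u−y)T) = 1906.20 · e^(0.0012 × 1/12) = 1906.20 · e^0.00010000
= 1906.20 × 1.00010001 = €1,906.39 per troy ounce

€1,906.39 per troy ounce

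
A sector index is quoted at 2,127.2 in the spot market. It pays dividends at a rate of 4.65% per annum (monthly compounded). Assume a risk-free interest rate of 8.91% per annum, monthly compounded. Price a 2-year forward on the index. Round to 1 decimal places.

F = S · (1+r/12)^(12T) / (1+q/12)^(12T)
= 2127.2 × 1.194278 / 1.097265 = 2127.2 × 1.088413
F = 2,315.3

2,315.3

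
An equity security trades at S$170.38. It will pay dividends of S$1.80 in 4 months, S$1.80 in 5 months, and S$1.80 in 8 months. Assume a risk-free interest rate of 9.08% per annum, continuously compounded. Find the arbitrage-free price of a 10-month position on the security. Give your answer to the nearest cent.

PV(dividends) I = 1.80·e^(−0.0908·4/12) + 1.80·e^(−0.0908·5/12) + 1.80·e^(−0.0908·8/12)
I = 1.7463 + 1.7332 + 1.6943 = 5.1738
F = (S − I)·e^(rT) = (170.38 − 5.1738) · e^(0.0908·10/12)
= 165.2062 · e^0.075667 = 165.2062 × 1.078603 = S$178.19

S$178.19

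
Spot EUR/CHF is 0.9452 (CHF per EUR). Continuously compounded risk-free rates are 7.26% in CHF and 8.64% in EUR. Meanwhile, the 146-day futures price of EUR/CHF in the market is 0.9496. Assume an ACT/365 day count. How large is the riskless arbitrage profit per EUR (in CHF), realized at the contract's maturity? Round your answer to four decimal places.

0.0096 per EUR (in CHF)

Fair futures: F* = S·e^(carry·T), with carry = (r_CHF − r_EUR) = 0.0726 − 0.0864 = -0.0138
F* = 0.9452 · e^(-0.0138 × 146/365) = 0.9452 · e^-0.005520 = 0.9452 × 0.994495 = 0.9400
Market 0.9496 > fair 0.9400: forward overpriced → cash-and-carry (buy spot, short the forward).
At maturity, profit = |F_mkt − F*| = |0.9496 − 0.9400| = 0.0096 per EUR (in CHF)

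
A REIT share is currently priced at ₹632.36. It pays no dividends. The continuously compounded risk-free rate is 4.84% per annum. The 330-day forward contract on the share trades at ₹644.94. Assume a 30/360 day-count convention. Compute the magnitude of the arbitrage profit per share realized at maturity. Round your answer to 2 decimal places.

₹16.11 per share

Fair forward: F* = S·e^(carry·T), with carry = r = 0.0484
F* = 632.36 · e^(0.0484 × 330/360) = 632.36 · e^0.044367 = 632.36 × 1.045366 = ₹661.0476
Market ₹644.94 < fair ₹661.0476: forward underpriced → reverse cash-and-carry (short spot, go long the forward).
At maturity, profit = |F_mkt − F*| = |644.94 − 661.0476| = ₹16.11 per share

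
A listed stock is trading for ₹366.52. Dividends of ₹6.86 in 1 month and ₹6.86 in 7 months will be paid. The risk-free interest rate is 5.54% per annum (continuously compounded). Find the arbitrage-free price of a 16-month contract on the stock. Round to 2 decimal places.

PV(dividends) I = 6.86·e^(−0.0554·1/12) + 6.86·e^(−0.0554·7/12)
I = 6.8284 + 6.6419 = 13.4703
F = (S − I)·e^(rT) = (366.52 − 13.4703) · e^(0.0554·16/12)
= 353.0497 · e^0.073867 = 353.0497 × 1.076664 = ₹380.12

₹380.12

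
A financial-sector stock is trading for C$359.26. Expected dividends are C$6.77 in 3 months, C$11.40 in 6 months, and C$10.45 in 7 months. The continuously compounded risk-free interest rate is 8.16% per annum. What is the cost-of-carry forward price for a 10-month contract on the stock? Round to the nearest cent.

C$355.06

PV(dividends) I = 6.77·e^(−0.0816·3/12) + 11.40·e^(−0.0816·6/12) + 10.45·e^(−0.0816·7/12)
I = 6.6333 + 10.9442 + 9.9642 = 27.5417
F = (S − I)·e^(rT) = (359.26 − 27.5417) · e^(0.0816·10/12)
= 331.7183 · e^0.068000 = 331.7183 × 1.070365 = C$355.06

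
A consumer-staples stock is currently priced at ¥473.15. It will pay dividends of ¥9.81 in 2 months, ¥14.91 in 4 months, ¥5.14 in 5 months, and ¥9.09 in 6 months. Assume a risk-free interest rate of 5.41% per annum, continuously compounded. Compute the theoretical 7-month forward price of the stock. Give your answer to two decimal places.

¥448.86

PV(dividends) I = 9.81·e^(−0.0541·2/12) + 14.91·e^(−0.0541·4/12) + 5.14·e^(−0.0541·5/12) + 9.09·e^(−0.0541·6/12)
I = 9.7219 + 14.6435 + 5.0254 + 8.8474 = 38.2382
F = (S − I)·e^(rT) = (473.15 − 38.2382) · e^(0.0541·7/12)
= 434.9118 · e^0.031558 = 434.9118 × 1.032061 = ¥448.86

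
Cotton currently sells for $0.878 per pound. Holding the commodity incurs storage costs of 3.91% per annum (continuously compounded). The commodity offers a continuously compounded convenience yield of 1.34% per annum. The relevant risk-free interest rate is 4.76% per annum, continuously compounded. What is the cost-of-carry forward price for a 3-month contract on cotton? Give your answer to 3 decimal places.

Net carry = r + u − y = 0.0476 + 0.0391 − 0.0134 = 0.0733
F = S·e^((r+u−y)T) = 0.878 · e^(0.0733 × 3/12) = 0.878 · e^0.018325
= 0.878 × 1.018494 = $0.894 per pound

$0.894 per pound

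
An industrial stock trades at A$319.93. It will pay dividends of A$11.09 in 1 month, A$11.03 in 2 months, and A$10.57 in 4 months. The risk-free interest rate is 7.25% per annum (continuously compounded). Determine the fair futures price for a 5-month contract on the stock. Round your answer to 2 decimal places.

PV(dividends) I = 11.09·e^(−0.0725·1/12) + 11.03·e^(−0.0725·2/12) + 10.57·e^(−0.0725·4/12)
I = 11.0232 + 10.8975 + 10.3176 = 32.2383
F = (S − I)·e^(rT) = (319.93 − 32.2383) · e^(0.0725·5/12)
= 287.6917 · e^0.030208 = 287.6917 × 1.030669 = A$296.51

A$296.51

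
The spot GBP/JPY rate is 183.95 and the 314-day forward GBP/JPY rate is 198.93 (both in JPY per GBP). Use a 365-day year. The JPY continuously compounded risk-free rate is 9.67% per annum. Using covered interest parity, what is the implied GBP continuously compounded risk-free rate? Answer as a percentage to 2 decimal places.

0.57%

F = S·e^((r_JPY − r_GBP)T) ⇒ r_GBP = r_JPY − ln(F/S)/T
ln(198.93/183.95) = 0.078289; /(314/365) = 0.091005
r_GBP = 0.0967 − 0.091005 = 0.005695
r_GBP = 0.57%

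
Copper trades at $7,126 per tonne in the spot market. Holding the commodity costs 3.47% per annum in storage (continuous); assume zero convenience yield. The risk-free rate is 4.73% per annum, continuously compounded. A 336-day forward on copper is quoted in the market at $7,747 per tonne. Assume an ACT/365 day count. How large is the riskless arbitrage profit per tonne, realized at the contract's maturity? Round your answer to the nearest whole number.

$62 per tonne

Fair forward: F* = S·e^(carry·T), with carry = (r + u) = 0.0473 + 0.0347 = 0.0820
F* = 7126 · e^(0.0820 × 336/365) = 7126 · e^0.075485 = 7126 × 1.078407 = $7684.7283
Market $7747 > fair $7684.7283: forward overpriced → cash-and-carry (buy spot, short the forward).
At maturity, profit = |F_mkt − F*| = |7747 − 7684.7283| = $62 per tonne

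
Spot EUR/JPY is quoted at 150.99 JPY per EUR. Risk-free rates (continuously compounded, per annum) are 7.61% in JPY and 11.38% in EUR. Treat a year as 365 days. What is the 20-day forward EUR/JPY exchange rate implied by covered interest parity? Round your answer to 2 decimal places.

F = S·e^((r_JPY − r_EUR)T) = 150.99 · e^((0.0761 − 0.1138) × 20/365)
= 150.99 · e^-0.002066 = 150.99 × 0.997936
F = 150.68 JPY per EUR

150.68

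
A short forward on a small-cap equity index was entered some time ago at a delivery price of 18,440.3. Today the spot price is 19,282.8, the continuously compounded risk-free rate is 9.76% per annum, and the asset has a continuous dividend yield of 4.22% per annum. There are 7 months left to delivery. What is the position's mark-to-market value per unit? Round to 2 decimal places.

Current fair forward for the remaining 7 months: F = S·e^((r − q)·T), (r − q) = 0.0976 − 0.0422 = 0.0554
F = 19282.8 · e^(0.0554 × 7/12) = 19282.8 × 1.03284452 = 19916.1343
Value of long forward = (F − K)·e^(−rT) = (19916.1343 − 18440.3) · e^(−0.0976·7/12)
= 1475.8343 × 0.94465704 = 1394.16
Short position value = −(long value) = -1394.16

-1394.16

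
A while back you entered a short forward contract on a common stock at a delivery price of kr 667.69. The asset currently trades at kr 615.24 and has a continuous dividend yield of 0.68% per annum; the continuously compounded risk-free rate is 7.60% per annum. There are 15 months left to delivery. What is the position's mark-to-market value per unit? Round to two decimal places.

Current fair forward for the remaining 15 months: F = S·e^((r − q)·T), (r − q) = 0.0760 − 0.0068 = 0.0692
F = 615.24 · e^(0.0692 × 15/12) = 615.24 × 1.090351 = 670.8275
Value of long forward = (F − K)·e^(−rT) = (670.8275 − 667.69) · e^(−0.0760·15/12)
= 3.1375 × 0.909373 = 2.85
Short position value = −(long value) = -kr 2.85

-kr 2.85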